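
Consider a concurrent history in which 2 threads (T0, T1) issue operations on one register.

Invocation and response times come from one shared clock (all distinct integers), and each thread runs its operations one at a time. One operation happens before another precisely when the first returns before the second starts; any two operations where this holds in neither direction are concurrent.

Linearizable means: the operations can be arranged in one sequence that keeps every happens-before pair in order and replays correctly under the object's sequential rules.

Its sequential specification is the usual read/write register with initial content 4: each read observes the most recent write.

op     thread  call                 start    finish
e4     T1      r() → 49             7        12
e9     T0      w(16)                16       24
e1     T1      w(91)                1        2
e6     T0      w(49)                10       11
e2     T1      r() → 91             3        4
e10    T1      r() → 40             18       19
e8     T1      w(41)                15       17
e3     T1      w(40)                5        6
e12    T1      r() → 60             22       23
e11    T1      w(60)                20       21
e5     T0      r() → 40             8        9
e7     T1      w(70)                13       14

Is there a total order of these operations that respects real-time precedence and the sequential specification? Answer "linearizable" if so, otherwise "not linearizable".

through event 18 a valid linearization exists; event 19 (e10 responding at time 19) ends that
all 3 real-time-respecting orders fail — 9 completed register operations, no legal replay
every completion of the 1 pending operation (e9) was checked; none linearizes
take e1, e2, e3, e4, e5, e6, e7, e8, e10 (pending dropped): step 4 already fails, because e4 r() → 49 cannot occur there
take e1, e2, e3, e5, e4, e6, e7, e8, e10 (pending dropped): step 5 already fails, because e4 r() → 49 cannot occur there

not linearizable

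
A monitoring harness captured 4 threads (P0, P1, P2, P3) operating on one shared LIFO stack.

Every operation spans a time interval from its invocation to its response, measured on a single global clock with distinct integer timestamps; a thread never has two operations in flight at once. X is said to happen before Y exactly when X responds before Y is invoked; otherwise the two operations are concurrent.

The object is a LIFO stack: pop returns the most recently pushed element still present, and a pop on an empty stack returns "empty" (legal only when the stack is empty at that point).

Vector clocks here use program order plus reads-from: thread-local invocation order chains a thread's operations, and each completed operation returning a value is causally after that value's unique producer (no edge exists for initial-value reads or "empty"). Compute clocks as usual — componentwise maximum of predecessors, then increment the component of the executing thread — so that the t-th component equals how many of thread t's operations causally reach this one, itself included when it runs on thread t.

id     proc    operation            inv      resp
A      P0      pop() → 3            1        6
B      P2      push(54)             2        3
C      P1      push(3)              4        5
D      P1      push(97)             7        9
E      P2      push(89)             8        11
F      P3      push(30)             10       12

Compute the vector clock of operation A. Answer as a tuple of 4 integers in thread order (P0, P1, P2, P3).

root op F, invoked 10: fresh clock plus P3's own tick → (0, 0, 0, 1)
root op B, invoked 2: fresh clock plus P2's own tick → (0, 0, 1, 0)
root op C, invoked 4: fresh clock plus P1's own tick → (0, 1, 0, 0)
E, invoked 8, takes VC(B)=(0, 0, 1, 0) under max, adds 1 for P2 → (0, 0, 2, 0)
D, invoked 7, takes VC(C)=(0, 1, 0, 0) under max, adds 1 for P1 → (0, 2, 0, 0)
A, invoked 1, takes VC(C)=(0, 1, 0, 0) under max, adds 1 for P0 → (1, 1, 0, 0)
target: VC(A) = (1, 1, 0, 0)

(1, 1, 0, 0)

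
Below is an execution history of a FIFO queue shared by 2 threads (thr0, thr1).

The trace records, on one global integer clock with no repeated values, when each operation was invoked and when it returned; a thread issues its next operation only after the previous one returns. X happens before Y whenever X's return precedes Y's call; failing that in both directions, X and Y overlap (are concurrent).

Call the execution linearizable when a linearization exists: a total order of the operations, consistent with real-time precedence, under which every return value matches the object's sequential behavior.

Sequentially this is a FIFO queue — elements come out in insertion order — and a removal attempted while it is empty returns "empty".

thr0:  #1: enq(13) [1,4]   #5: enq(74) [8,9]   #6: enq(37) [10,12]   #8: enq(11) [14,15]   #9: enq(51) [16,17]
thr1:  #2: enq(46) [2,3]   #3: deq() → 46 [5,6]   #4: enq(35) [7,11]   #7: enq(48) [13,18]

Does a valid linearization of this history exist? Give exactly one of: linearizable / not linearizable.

one valid linearization: #2, #1, #3, #4, #5, #6, #7, #8, #9
after step 1 (#2 enq(46)): queue <46>
after step 2 (#1 enq(13)): queue <46,13>
after step 3 (#3 deq() → 46): queue <13>
after step 4 (#4 enq(35)): queue <13,35>
after step 5 (#5 enq(74)): queue <13,35,74>
after step 6 (#6 enq(37)): queue <13,35,74,37>
after step 7 (#7 enq(48)): queue <13,35,74,37,48>
after step 8 (#8 enq(11)): queue <13,35,74,37,48,11>
after step 9 (#9 enq(51)): queue <13,35,74,37,48,11,51>

linearizable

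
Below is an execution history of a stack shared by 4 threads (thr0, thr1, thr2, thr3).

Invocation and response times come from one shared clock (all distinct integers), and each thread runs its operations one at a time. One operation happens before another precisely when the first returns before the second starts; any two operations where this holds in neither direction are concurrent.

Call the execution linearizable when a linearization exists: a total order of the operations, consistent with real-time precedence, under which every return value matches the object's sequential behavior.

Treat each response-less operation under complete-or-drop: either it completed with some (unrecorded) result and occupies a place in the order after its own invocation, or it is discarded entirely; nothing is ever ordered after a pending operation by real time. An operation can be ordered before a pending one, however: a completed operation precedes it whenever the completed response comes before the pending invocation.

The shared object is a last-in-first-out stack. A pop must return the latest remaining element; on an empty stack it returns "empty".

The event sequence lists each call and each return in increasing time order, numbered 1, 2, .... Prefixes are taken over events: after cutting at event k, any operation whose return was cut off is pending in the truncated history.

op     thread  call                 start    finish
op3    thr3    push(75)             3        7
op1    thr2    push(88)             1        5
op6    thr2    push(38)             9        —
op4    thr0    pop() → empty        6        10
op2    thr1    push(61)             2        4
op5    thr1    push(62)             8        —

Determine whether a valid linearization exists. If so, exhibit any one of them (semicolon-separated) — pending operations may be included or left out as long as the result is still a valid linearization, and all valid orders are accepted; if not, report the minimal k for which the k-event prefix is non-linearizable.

not linearizable — minimal violating prefix: 10 events

cut after 9 events: linearizable; cut after 10 events (op4 responds, time 10): not linearizable
4 completed operations, 8 real-time-consistent orders — every stack replay fails
no completion choice of the 2 pending operations (op5, op6) rescues it — every subset was tried
take op1, op2, op3, op4 (pending dropped): step 4 already fails, because op4 pop() → empty cannot occur there
take op1, op2, op4, op3 (pending dropped): step 3 already fails, because op4 pop() → empty cannot occur there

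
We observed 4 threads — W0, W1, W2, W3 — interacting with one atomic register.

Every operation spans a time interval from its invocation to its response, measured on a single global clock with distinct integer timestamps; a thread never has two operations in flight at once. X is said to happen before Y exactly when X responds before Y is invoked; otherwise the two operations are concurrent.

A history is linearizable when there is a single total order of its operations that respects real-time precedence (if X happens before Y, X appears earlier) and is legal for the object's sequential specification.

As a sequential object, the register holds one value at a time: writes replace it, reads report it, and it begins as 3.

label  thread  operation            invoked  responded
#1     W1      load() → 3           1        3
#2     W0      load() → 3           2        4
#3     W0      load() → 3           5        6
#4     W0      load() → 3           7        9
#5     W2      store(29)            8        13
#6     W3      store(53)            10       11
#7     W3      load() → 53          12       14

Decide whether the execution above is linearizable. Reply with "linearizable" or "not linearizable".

linearizable

witness order: #1, #2, #3, #4, #5, #6, #7
step 1: #1 load() → 3 — value 3
step 2: #2 load() → 3 — value 3
step 3: #3 load() → 3 — value 3
step 4: #4 load() → 3 — value 3
step 5: #5 store(29) — value 29
step 6: #6 store(53) — value 53
step 7: #7 load() → 53 — value 53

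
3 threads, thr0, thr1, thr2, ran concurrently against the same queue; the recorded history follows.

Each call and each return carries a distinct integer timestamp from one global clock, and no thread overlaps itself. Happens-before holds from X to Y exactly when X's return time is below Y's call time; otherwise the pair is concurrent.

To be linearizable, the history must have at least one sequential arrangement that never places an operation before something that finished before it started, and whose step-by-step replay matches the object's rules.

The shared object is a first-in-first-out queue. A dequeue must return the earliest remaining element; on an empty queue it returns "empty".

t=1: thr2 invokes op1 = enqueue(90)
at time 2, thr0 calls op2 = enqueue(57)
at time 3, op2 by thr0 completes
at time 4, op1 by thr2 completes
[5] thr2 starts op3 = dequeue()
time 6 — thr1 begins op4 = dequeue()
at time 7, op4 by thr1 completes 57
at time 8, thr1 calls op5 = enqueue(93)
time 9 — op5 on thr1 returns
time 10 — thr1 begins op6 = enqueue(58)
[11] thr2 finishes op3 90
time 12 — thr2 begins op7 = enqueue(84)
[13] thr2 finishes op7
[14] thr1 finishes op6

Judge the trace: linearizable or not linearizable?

one valid linearization: op1, op2, op3, op4, op5, op6, op7
after step 1 (op1 enqueue(90)): queue <90>
after step 2 (op2 enqueue(57)): queue <90,57>
after step 3 (op3 dequeue() → 90): queue <57>
after step 4 (op4 dequeue() → 57): queue <>
after step 5 (op5 enqueue(93)): queue <93>
after step 6 (op6 enqueue(58)): queue <93,58>
after step 7 (op7 enqueue(84)): queue <93,58,84>

linearizable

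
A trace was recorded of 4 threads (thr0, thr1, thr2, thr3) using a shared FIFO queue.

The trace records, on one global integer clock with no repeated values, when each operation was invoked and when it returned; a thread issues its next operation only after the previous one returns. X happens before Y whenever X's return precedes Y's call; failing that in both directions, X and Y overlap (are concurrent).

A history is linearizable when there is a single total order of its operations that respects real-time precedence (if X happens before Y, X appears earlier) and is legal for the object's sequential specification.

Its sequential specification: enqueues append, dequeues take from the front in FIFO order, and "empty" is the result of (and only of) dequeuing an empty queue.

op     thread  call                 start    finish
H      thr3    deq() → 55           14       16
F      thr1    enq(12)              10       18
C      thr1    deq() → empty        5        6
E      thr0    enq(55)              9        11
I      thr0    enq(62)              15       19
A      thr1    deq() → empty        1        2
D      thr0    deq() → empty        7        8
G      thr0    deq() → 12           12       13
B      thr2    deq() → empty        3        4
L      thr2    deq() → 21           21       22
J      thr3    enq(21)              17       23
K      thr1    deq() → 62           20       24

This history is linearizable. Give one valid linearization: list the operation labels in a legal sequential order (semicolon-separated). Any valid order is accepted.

step 1: A deq() → empty — queue <>
step 2: B deq() → empty — queue <>
step 3: C deq() → empty — queue <>
step 4: D deq() → empty — queue <>
step 5: F enq(12) — queue <12>
step 6: E enq(55) — queue <12,55>
step 7: G deq() → 12 — queue <55>
step 8: H deq() → 55 — queue <>
step 9: I enq(62) — queue <62>
step 10: J enq(21) — queue <62,21>
step 11: K deq() → 62 — queue <21>
step 12: L deq() → 21 — queue <>

A; B; C; D; F; E; G; H; I; J; K; L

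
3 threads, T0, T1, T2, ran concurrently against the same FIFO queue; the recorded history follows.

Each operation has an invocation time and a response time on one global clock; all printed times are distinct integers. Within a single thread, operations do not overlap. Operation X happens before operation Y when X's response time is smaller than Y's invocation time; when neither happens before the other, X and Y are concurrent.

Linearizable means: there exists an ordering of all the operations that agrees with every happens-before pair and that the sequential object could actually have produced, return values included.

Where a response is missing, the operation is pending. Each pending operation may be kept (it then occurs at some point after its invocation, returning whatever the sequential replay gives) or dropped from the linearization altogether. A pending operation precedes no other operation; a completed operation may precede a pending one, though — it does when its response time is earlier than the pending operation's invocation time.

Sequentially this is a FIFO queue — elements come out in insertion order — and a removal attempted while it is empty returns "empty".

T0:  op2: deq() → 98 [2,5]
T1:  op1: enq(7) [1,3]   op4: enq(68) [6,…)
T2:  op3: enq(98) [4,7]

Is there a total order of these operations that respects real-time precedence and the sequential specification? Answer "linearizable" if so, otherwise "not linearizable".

not linearizable

cut after 4 events: linearizable; cut after 5 events (op2 responds, time 5): not linearizable
checked exhaustively: 2 real-time-consistent orders of 2 completed operations, zero legal FIFO queue replays
every completion of the 1 pending operation (op3) was checked; none linearizes
for example op1, op2 (pending dropped) fails at step 2: op2 deq() → 98 is not legal there
for example op2, op1 (pending dropped) fails at step 1: op2 deq() → 98 is not legal there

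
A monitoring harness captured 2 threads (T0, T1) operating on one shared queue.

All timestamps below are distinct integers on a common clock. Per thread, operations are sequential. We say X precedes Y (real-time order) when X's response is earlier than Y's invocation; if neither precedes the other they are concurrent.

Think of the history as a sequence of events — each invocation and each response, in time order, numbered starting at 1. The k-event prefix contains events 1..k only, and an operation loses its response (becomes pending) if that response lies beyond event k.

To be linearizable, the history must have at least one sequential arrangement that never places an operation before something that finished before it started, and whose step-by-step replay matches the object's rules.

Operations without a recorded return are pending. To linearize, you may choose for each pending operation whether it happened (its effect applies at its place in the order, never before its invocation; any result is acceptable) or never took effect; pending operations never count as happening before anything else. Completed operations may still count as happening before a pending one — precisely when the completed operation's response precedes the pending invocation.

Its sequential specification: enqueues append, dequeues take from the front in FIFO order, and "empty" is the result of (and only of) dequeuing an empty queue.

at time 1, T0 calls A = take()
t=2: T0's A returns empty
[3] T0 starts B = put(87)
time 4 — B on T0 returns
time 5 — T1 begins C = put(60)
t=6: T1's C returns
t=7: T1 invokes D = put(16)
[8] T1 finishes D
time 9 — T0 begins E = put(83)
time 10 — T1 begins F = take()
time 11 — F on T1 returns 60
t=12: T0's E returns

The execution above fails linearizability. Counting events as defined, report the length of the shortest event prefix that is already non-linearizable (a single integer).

11

a valid linearization of events 1..10 exists, for instance A, B, C, D:
after step 1 (A take() → empty): queue <>
after step 2 (B put(87)): queue <87>
after step 3 (C put(60)): queue <87,60>
after step 4 (D put(16)): queue <87,60,16>
include event 11 — F responding at 11 — and every candidate order breaks
include/drop combinations of the 1 pending operation (E) were all tried; none helps
take A, B, C, D, F (pending dropped): step 5 already fails, because F take() → 60 cannot occur there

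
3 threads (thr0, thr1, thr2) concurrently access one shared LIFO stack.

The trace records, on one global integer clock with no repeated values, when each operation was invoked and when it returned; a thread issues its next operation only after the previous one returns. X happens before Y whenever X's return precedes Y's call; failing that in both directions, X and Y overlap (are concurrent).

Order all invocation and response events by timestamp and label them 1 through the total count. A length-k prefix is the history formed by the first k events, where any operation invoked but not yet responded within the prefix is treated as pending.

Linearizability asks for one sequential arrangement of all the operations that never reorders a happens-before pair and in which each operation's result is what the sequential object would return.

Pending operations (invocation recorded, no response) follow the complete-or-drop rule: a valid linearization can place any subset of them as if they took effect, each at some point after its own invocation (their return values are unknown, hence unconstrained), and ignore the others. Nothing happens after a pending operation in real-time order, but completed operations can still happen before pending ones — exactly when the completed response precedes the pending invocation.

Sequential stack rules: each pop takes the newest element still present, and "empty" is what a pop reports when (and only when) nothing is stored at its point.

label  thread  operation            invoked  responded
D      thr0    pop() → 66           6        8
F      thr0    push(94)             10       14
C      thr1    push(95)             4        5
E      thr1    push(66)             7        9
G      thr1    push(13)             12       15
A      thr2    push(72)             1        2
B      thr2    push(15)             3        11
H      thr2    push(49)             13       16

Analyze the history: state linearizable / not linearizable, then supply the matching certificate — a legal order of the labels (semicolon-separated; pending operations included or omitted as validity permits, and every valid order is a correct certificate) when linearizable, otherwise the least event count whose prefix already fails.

after step 1 (A push(72)): stack <72>
after step 2 (B push(15)): stack <72,15>
after step 3 (C push(95)): stack <72,15,95>
after step 4 (E push(66)): stack <72,15,95,66>
after step 5 (D pop() → 66): stack <72,15,95>
after step 6 (F push(94)): stack <72,15,95,94>
after step 7 (G push(13)): stack <72,15,95,94,13>
after step 8 (H push(49)): stack <72,15,95,94,13,49>

linearizable — witness: A; B; C; E; D; F; G; H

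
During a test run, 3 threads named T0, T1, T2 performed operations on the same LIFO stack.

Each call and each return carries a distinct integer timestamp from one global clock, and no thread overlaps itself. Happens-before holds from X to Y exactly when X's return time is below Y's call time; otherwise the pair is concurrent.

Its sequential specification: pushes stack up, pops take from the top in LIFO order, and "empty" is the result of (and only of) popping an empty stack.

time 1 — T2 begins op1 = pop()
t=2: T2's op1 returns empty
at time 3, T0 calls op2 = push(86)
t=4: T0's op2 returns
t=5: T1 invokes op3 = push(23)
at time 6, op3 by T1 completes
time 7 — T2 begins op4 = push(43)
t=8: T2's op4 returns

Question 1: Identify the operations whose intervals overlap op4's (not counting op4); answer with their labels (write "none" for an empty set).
Answer: none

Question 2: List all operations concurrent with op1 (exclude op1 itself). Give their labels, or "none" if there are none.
Answer: none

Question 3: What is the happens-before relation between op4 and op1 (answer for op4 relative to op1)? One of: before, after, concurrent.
Answer: after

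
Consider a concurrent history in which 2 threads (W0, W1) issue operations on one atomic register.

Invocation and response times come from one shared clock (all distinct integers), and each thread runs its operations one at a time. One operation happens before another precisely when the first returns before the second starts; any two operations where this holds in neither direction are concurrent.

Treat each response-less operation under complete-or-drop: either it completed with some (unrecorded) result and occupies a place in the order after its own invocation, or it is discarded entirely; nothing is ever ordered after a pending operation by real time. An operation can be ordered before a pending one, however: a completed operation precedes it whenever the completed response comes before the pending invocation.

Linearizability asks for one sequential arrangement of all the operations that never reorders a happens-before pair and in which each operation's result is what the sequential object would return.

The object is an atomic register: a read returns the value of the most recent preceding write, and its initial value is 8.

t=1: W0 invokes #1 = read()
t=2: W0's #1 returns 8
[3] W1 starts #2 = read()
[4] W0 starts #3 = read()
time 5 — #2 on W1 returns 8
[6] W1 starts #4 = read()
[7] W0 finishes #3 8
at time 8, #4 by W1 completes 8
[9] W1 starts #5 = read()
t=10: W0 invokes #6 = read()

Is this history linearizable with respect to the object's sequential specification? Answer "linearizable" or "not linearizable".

linearizable

a witness: #1, #2, #3, #4
step 1: #1 read() → 8 — value 8
step 2: #2 read() → 8 — value 8
step 3: #3 read() → 8 — value 8
step 4: #4 read() → 8 — value 8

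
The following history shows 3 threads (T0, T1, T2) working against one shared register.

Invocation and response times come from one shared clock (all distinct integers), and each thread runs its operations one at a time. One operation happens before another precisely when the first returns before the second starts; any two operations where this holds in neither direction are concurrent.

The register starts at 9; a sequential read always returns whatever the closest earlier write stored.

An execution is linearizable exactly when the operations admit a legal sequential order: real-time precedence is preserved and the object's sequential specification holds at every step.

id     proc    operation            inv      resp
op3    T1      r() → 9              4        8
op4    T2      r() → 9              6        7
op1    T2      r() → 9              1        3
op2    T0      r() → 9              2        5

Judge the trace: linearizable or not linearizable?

linearizable

one valid linearization: op1, op2, op3, op4
after step 1 (op1 r() → 9): value 9
after step 2 (op2 r() → 9): value 9
after step 3 (op3 r() → 9): value 9
after step 4 (op4 r() → 9): value 9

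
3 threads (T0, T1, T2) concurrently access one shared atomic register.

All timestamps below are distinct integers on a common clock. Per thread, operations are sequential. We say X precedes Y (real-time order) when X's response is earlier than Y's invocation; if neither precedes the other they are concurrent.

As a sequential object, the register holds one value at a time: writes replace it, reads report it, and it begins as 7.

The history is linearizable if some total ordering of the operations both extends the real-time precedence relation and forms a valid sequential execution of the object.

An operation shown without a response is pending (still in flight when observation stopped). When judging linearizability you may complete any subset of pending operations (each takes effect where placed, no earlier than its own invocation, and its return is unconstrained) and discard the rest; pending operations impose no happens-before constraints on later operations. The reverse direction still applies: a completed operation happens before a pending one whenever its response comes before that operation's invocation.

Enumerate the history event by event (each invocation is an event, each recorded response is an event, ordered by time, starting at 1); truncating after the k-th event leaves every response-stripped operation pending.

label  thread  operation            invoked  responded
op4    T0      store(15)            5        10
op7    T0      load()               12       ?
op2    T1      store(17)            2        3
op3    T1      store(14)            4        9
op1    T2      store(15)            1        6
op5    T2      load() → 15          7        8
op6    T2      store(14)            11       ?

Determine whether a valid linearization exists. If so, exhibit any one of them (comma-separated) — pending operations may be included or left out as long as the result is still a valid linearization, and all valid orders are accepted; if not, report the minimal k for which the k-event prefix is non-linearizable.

linearizable — witness: op1, op2, op3, op4, op5

1. op1 store(15), leaving value 15
2. op2 store(17), leaving value 17
3. op3 store(14), leaving value 14
4. op4 store(15), leaving value 15
5. op5 load() → 15, leaving value 15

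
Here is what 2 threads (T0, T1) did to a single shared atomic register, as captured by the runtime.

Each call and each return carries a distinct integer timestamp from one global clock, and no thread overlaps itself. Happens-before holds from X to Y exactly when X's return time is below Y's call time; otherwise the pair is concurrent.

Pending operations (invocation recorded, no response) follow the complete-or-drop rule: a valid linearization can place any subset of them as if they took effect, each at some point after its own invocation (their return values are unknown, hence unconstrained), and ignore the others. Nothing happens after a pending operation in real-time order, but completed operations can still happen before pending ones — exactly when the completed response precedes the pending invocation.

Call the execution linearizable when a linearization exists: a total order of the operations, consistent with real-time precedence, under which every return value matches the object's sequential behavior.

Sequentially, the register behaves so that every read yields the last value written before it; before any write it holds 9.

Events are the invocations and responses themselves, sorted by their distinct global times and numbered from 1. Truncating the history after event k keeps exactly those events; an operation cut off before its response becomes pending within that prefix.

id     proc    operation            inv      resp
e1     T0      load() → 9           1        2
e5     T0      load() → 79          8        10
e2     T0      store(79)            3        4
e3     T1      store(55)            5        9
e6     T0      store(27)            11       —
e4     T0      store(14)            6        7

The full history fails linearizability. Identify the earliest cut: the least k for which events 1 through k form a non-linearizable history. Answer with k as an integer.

10

events 1..9 are linearizable; a witness order is e1, e2, e3, e4:
after step 1 (e1 load() → 9): value 9
after step 2 (e2 store(79)): value 79
after step 3 (e3 store(55)): value 55
after step 4 (e4 store(14)): value 14
include event 10 — e5 responding at 10 — and every candidate order breaks
one such order, e1, e2, e3, e4, e5, breaks at step 5 where e5 load() → 79 is illegal
one such order, e1, e2, e4, e3, e5, breaks at step 5 where e5 load() → 79 is illegal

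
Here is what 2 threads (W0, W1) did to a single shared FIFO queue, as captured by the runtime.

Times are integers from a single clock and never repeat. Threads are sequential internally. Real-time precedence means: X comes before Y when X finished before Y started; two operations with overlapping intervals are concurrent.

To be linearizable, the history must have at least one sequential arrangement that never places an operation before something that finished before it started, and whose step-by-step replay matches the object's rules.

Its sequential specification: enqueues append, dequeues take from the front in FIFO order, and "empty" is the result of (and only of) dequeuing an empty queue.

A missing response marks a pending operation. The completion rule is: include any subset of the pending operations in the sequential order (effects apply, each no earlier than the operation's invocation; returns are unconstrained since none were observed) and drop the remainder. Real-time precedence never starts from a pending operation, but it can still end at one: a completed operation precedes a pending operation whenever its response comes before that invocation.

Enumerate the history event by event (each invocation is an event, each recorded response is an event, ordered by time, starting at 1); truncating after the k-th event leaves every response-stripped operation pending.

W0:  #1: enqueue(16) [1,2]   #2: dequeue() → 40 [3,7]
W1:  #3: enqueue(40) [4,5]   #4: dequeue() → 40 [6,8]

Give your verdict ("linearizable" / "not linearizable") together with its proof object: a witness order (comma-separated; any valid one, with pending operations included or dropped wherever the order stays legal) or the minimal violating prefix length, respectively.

not linearizable — minimal violating prefix: 8 events

already the first 8 events (up to #4's response at time 8) admit no linearization; the first 7 still do
real-time-consistent orders of the 4 completed operations: 3 — all fail the FIFO queue replay
sample order #1, #2, #3, #4 stalls at step 2 — #2 dequeue() → 40 has no legal effect
sample order #1, #3, #2, #4 stalls at step 3 — #2 dequeue() → 40 has no legal effect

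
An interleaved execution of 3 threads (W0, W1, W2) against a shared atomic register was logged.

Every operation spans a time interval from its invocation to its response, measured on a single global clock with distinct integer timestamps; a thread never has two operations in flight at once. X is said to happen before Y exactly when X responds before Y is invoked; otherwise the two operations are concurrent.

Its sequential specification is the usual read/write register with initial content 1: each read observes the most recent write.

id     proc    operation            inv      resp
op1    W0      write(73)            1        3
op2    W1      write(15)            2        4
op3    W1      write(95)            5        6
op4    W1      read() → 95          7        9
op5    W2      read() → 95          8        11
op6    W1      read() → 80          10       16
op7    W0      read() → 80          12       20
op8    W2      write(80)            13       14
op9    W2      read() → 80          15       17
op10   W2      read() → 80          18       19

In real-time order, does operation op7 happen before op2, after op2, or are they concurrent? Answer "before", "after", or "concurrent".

after

op7 spans [12,20], op2 spans [2,4]
resp(op2)=4 < inv(op7)=12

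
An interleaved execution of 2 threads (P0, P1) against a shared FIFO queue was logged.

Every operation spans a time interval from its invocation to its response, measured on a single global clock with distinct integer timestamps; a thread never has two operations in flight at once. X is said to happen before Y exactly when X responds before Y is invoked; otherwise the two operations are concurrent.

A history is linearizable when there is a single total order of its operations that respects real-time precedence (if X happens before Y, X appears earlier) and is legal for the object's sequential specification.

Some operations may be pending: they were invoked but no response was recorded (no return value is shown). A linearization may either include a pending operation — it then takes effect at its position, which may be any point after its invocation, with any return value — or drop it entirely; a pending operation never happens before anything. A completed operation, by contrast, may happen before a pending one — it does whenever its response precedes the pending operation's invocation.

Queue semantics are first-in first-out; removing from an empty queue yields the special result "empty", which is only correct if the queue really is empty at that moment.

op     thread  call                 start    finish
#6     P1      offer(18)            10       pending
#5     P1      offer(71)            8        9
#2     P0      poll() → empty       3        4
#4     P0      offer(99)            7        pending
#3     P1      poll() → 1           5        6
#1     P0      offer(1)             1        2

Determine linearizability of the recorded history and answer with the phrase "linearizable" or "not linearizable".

already the first 4 events (up to #2's response at time 4) admit no linearization; the first 3 still do
a single order respects real time; the 2 completed FIFO queue operations fail replay along it
take #1, #2: step 2 already fails, because #2 poll() → empty cannot occur there

not linearizable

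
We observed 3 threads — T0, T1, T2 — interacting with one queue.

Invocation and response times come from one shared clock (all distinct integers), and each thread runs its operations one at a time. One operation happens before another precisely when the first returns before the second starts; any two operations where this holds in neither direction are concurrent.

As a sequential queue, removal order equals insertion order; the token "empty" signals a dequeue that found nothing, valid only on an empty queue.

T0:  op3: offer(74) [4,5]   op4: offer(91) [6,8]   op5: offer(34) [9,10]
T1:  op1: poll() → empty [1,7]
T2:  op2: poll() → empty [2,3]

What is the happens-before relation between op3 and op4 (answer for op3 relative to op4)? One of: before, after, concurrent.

before

op3 spans [4,5], op4 spans [6,8]
resp(op3)=5 < inv(op4)=6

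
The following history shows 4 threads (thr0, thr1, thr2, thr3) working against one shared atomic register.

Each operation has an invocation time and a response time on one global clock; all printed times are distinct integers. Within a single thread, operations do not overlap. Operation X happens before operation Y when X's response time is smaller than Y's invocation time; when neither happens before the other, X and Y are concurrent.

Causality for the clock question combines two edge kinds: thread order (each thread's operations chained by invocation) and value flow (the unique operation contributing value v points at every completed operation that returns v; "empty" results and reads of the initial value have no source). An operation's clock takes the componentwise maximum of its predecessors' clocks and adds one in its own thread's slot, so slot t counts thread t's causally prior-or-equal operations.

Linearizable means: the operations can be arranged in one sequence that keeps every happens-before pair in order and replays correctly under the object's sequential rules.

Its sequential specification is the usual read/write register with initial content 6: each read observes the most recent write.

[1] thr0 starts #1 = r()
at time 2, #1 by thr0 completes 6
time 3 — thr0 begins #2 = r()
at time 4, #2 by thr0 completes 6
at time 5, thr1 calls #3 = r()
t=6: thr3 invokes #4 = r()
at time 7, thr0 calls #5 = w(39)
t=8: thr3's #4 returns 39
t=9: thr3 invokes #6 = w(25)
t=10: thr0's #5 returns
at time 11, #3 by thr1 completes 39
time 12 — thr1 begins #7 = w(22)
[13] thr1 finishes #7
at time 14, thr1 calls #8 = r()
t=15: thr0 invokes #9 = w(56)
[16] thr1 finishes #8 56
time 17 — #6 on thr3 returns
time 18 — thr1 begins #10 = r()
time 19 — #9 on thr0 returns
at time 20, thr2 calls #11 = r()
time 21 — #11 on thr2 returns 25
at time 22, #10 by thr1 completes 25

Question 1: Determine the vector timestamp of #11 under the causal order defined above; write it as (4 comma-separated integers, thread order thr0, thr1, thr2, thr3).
(3, 0, 1, 2)

#1 (invocation 1): nothing precedes it; thr0's component alone gives (1, 0, 0, 0)
invoked at 3, #2 merges VC(#1)=(1, 0, 0, 0) and bumps thr0's slot → (2, 0, 0, 0)
invoked at 7, #5 merges VC(#2)=(2, 0, 0, 0) and bumps thr0's slot → (3, 0, 0, 0)
invoked at 6, #4 merges VC(#5)=(3, 0, 0, 0) and bumps thr3's slot → (3, 0, 0, 1)
invoked at 5, #3 merges VC(#5)=(3, 0, 0, 0) and bumps thr1's slot → (3, 1, 0, 0)
invoked at 15, #9 merges VC(#5)=(3, 0, 0, 0) and bumps thr0's slot → (4, 0, 0, 0)
invoked at 9, #6 merges VC(#4)=(3, 0, 0, 1) and bumps thr3's slot → (3, 0, 0, 2)
invoked at 12, #7 merges VC(#3)=(3, 1, 0, 0) and bumps thr1's slot → (3, 2, 0, 0)
invoked at 20, #11 merges VC(#6)=(3, 0, 0, 2) and bumps thr2's slot → (3, 0, 1, 2)
invoked at 14, #8 merges VC(#7)=(3, 2, 0, 0), VC(#9)=(4, 0, 0, 0) and bumps thr1's slot → (4, 3, 0, 0)
invoked at 18, #10 merges VC(#6)=(3, 0, 0, 2), VC(#8)=(4, 3, 0, 0) and bumps thr1's slot → (4, 4, 0, 2)
target: VC(#11) = (3, 0, 1, 2)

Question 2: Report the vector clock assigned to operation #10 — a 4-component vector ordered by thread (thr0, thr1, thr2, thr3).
(4, 4, 0, 2)

VC(#1, invoked at 1): no causal predecessors; +1 on thr0 → (1, 0, 0, 0)
#2, invoked 3, takes VC(#1)=(1, 0, 0, 0) under max, adds 1 for thr0 → (2, 0, 0, 0)
#5, invoked 7, takes VC(#2)=(2, 0, 0, 0) under max, adds 1 for thr0 → (3, 0, 0, 0)
#4, invoked 6, takes VC(#5)=(3, 0, 0, 0) under max, adds 1 for thr3 → (3, 0, 0, 1)
#3, invoked 5, takes VC(#5)=(3, 0, 0, 0) under max, adds 1 for thr1 → (3, 1, 0, 0)
#9, invoked 15, takes VC(#5)=(3, 0, 0, 0) under max, adds 1 for thr0 → (4, 0, 0, 0)
#6, invoked 9, takes VC(#4)=(3, 0, 0, 1) under max, adds 1 for thr3 → (3, 0, 0, 2)
#7, invoked 12, takes VC(#3)=(3, 1, 0, 0) under max, adds 1 for thr1 → (3, 2, 0, 0)
#11, invoked 20, takes VC(#6)=(3, 0, 0, 2) under max, adds 1 for thr2 → (3, 0, 1, 2)
#8, invoked 14, takes VC(#7)=(3, 2, 0, 0), VC(#9)=(4, 0, 0, 0) under max, adds 1 for thr1 → (4, 3, 0, 0)
#10, invoked 18, takes VC(#6)=(3, 0, 0, 2), VC(#8)=(4, 3, 0, 0) under max, adds 1 for thr1 → (4, 4, 0, 2)
target: VC(#10) = (4, 4, 0, 2)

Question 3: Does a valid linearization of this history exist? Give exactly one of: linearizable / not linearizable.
linearizable

one valid linearization: #1, #2, #5, #3, #4, #7, #9, #8, #6, #10, #11
after step 1 (#1 r() → 6): value 6
after step 2 (#2 r() → 6): value 6
after step 3 (#5 w(39)): value 39
after step 4 (#3 r() → 39): value 39
after step 5 (#4 r() → 39): value 39
after step 6 (#7 w(22)): value 22
after step 7 (#9 w(56)): value 56
after step 8 (#8 r() → 56): value 56
after step 9 (#6 w(25)): value 25
after step 10 (#10 r() → 25): value 25
after step 11 (#11 r() → 25): value 25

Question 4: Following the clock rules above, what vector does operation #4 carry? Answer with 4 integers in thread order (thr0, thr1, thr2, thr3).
(3, 0, 0, 1)

#1, invoked 1, has no incoming edges; only thr0's bump applies → (1, 0, 0, 0)
VC(#2, invoked at 3): max of VC(#1)=(1, 0, 0, 0), then +1 on thread thr0 → (2, 0, 0, 0)
VC(#5, invoked at 7): max of VC(#2)=(2, 0, 0, 0), then +1 on thread thr0 → (3, 0, 0, 0)
VC(#4, invoked at 6): max of VC(#5)=(3, 0, 0, 0), then +1 on thread thr3 → (3, 0, 0, 1)
VC(#3, invoked at 5): max of VC(#5)=(3, 0, 0, 0), then +1 on thread thr1 → (3, 1, 0, 0)
VC(#9, invoked at 15): max of VC(#5)=(3, 0, 0, 0), then +1 on thread thr0 → (4, 0, 0, 0)
VC(#6, invoked at 9): max of VC(#4)=(3, 0, 0, 1), then +1 on thread thr3 → (3, 0, 0, 2)
VC(#7, invoked at 12): max of VC(#3)=(3, 1, 0, 0), then +1 on thread thr1 → (3, 2, 0, 0)
VC(#11, invoked at 20): max of VC(#6)=(3, 0, 0, 2), then +1 on thread thr2 → (3, 0, 1, 2)
VC(#8, invoked at 14): max of VC(#7)=(3, 2, 0, 0), VC(#9)=(4, 0, 0, 0), then +1 on thread thr1 → (4, 3, 0, 0)
VC(#10, invoked at 18): max of VC(#6)=(3, 0, 0, 2), VC(#8)=(4, 3, 0, 0), then +1 on thread thr1 → (4, 4, 0, 2)
target: VC(#4) = (3, 0, 0, 1)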